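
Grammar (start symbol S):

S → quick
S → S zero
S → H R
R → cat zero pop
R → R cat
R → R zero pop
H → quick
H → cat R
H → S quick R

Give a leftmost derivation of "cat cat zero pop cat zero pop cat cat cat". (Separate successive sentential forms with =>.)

S => H R => cat R R => cat cat zero pop R => cat cat zero pop R cat => cat cat zero pop R cat cat => cat cat zero pop R cat cat cat => cat cat zero pop cat zero pop cat cat cat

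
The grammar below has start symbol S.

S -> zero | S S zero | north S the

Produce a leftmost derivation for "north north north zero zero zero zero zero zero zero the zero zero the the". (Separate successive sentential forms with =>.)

S => north S the => north north S the the => north north S S zero the the => north north north S the S zero the the => north north north S S zero the S zero the the => north north north S S zero S zero the S zero the the => north north north S S zero S zero S zero the S zero the the => north north north zero S zero S zero S zero the S zero the the => north north north zero zero zero S zero S zero the S zero the the => north north north zero zero zero zero zero S zero the S zero the the => north north north zero zero zero zero zero zero zero the S zero the the => north north north zero zero zero zero zero zero zero the zero zero the the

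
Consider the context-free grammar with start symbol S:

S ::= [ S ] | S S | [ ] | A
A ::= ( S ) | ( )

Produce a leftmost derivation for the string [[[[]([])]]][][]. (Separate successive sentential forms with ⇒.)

S ⇒ SS ⇒ SSS ⇒ [S]SS ⇒ [[S]]SS ⇒ [[[S]]]SS ⇒ [[[SS]]]SS ⇒ [[[[]S]]]SS ⇒ [[[[]A]]]SS ⇒ [[[[](S)]]]SS ⇒ [[[[]([])]]]SS ⇒ [[[[]([])]]][]S ⇒ [[[[]([])]]][][]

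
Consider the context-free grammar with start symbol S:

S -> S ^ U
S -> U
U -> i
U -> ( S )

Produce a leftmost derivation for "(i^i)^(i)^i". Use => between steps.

S => S^U   [S -> S ^ U]
S^U => S^U^U   [S -> S ^ U]
S^U^U => U^U^U   [S -> U]
U^U^U => (S)^U^U   [U -> ( S )]
(S)^U^U => (S^U)^U^U   [S -> S ^ U]
(S^U)^U^U => (U^U)^U^U   [S -> U]
(U^U)^U^U => (i^U)^U^U   [U -> i]
(i^U)^U^U => (i^i)^U^U   [U -> i]
(i^i)^U^U => (i^i)^(S)^U   [U -> ( S )]
(i^i)^(S)^U => (i^i)^(U)^U   [S -> U]
(i^i)^(U)^U => (i^i)^(i)^U   [U -> i]
(i^i)^(i)^U => (i^i)^(i)^i   [U -> i]

S => S^U => S^U^U => U^U^U => (S)^U^U => (S^U)^U^U => (U^U)^U^U => (i^U)^U^U => (i^i)^U^U => (i^i)^(S)^U => (i^i)^(U)^U => (i^i)^(i)^U => (i^i)^(i)^i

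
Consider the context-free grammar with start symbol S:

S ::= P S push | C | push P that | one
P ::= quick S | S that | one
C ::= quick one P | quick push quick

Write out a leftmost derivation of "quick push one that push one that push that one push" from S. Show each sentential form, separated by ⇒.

S ⇒ P S push   [S ::= P S push]
P S push ⇒ S that S push   [P ::= S that]
S that S push ⇒ P S push that S push   [S ::= P S push]
P S push that S push ⇒ quick S S push that S push   [P ::= quick S]
quick S S push that S push ⇒ quick push P that S push that S push   [S ::= push P that]
quick push P that S push that S push ⇒ quick push one that S push that S push   [P ::= one]
quick push one that S push that S push ⇒ quick push one that push P that push that S push   [S ::= push P that]
quick push one that push P that push that S push ⇒ quick push one that push one that push that S push   [P ::= one]
quick push one that push one that push that S push ⇒ quick push one that push one that push that one push   [S ::= one]

S ⇒ P S push ⇒ S that S push ⇒ P S push that S push ⇒ quick S S push that S push ⇒ quick push P that S push that S push ⇒ quick push one that S push that S push ⇒ quick push one that push P that push that S push ⇒ quick push one that push one that push that S push ⇒ quick push one that push one that push that one push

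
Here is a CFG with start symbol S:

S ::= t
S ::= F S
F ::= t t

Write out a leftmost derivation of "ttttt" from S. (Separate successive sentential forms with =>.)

S => FS => ttS => ttFS => ttttS => ttttt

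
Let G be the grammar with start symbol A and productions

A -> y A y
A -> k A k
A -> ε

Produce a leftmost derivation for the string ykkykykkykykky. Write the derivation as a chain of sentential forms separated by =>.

A => yAy => ykAky => ykkAkky => ykkyAykky => ykkykAkykky => ykkykyAykykky => ykkykykAkykykky => ykkykykkykykky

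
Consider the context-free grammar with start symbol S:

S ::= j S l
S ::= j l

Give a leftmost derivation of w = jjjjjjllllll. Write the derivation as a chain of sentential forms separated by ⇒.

S ⇒ jSl ⇒ jjSll ⇒ jjjSlll ⇒ jjjjSllll ⇒ jjjjjSlllll ⇒ jjjjjjllllll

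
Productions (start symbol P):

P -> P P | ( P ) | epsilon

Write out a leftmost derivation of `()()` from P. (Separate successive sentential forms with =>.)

P=>PP=>PPP=>(P)PP=>()PP=>()P=>()(P)=>()()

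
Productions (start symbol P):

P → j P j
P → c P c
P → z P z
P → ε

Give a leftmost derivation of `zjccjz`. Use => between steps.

P => zPz => zjPjz => zjcPcjz => zjccjz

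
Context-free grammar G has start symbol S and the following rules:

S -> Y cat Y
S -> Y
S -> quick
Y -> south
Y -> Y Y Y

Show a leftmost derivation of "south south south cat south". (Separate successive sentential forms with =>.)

S => Y cat Y => Y Y Y cat Y => south Y Y cat Y => south south Y cat Y => south south south cat Y => south south south cat south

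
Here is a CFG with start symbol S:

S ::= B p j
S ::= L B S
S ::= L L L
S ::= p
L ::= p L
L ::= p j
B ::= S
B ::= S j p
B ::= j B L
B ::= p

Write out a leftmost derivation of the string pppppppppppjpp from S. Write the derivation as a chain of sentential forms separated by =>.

S => LBS => pLBS => ppLBS => pppLBS => ppppLBS => pppppLBS => ppppppLBS => pppppppLBS => ppppppppLBS => pppppppppLBS => ppppppppppLBS => pppppppppppjBS => pppppppppppjpS => pppppppppppjpp

S => LBS   [S ::= L B S]
LBS => pLBS   [L ::= p L]
pLBS => ppLBS   [L ::= p L]
ppLBS => pppLBS   [L ::= p L]
pppLBS => ppppLBS   [L ::= p L]
ppppLBS => pppppLBS   [L ::= p L]
pppppLBS => ppppppLBS   [L ::= p L]
ppppppLBS => pppppppLBS   [L ::= p L]
pppppppLBS => ppppppppLBS   [L ::= p L]
ppppppppLBS => pppppppppLBS   [L ::= p L]
pppppppppLBS => ppppppppppLBS   [L ::= p L]
ppppppppppLBS => pppppppppppjBS   [L ::= p j]
pppppppppppjBS => pppppppppppjpS   [B ::= p]
pppppppppppjpS => pppppppppppjpp   [S ::= p]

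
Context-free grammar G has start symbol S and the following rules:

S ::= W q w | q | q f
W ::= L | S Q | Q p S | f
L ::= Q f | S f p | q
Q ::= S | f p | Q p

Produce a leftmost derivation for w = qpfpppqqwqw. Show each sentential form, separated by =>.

S=>Wqw=>QpSqw=>SpSqw=>qpSqw=>qpWqwqw=>qpQpSqwqw=>qpQppSqwqw=>qpfpppSqwqw=>qpfpppqqwqw

S => Wqw   [S ::= W q w]
Wqw => QpSqw   [W ::= Q p S]
QpSqw => SpSqw   [Q ::= S]
SpSqw => qpSqw   [S ::= q]
qpSqw => qpWqwqw   [S ::= W q w]
qpWqwqw => qpQpSqwqw   [W ::= Q p S]
qpQpSqwqw => qpQppSqwqw   [Q ::= Q p]
qpQppSqwqw => qpfpppSqwqw   [Q ::= f p]
qpfpppSqwqw => qpfpppqqwqw   [S ::= q]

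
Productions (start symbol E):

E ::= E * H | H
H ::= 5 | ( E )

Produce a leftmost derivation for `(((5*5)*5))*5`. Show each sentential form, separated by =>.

E => E*H => H*H => (E)*H => (H)*H => ((E))*H => ((E*H))*H => ((H*H))*H => (((E)*H))*H => (((E*H)*H))*H => (((H*H)*H))*H => (((5*H)*H))*H => (((5*5)*H))*H => (((5*5)*5))*H => (((5*5)*5))*5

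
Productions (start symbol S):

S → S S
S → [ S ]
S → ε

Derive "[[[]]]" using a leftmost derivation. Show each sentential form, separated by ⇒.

S ⇒ [S]   [S → [ S ]]
[S] ⇒ [SS]   [S → S S]
[SS] ⇒ [SSS]   [S → S S]
[SSS] ⇒ [[S]SS]   [S → [ S ]]
[[S]SS] ⇒ [[SS]SS]   [S → S S]
[[SS]SS] ⇒ [[[S]S]SS]   [S → [ S ]]
[[[S]S]SS] ⇒ [[[]S]SS]   [S → ε]
[[[]S]SS] ⇒ [[[]]SS]   [S → ε]
[[[]]SS] ⇒ [[[]]S]   [S → ε]
[[[]]S] ⇒ [[[]]]   [S → ε]

S ⇒ [S] ⇒ [SS] ⇒ [SSS] ⇒ [[S]SS] ⇒ [[SS]SS] ⇒ [[[S]S]SS] ⇒ [[[]S]SS] ⇒ [[[]]SS] ⇒ [[[]]S] ⇒ [[[]]]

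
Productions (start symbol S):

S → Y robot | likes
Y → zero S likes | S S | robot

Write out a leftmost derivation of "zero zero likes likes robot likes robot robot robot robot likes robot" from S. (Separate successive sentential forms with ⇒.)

S ⇒ Y robot ⇒ zero S likes robot ⇒ zero Y robot likes robot ⇒ zero S S robot likes robot ⇒ zero Y robot S robot likes robot ⇒ zero zero S likes robot S robot likes robot ⇒ zero zero Y robot likes robot S robot likes robot ⇒ zero zero S S robot likes robot S robot likes robot ⇒ zero zero likes S robot likes robot S robot likes robot ⇒ zero zero likes likes robot likes robot S robot likes robot ⇒ zero zero likes likes robot likes robot Y robot robot likes robot ⇒ zero zero likes likes robot likes robot robot robot robot likes robot

S ⇒ Y robot   [S → Y robot]
Y robot ⇒ zero S likes robot   [Y → zero S likes]
zero S likes robot ⇒ zero Y robot likes robot   [S → Y robot]
zero Y robot likes robot ⇒ zero S S robot likes robot   [Y → S S]
zero S S robot likes robot ⇒ zero Y robot S robot likes robot   [S → Y robot]
zero Y robot S robot likes robot ⇒ zero zero S likes robot S robot likes robot   [Y → zero S likes]
zero zero S likes robot S robot likes robot ⇒ zero zero Y robot likes robot S robot likes robot   [S → Y robot]
zero zero Y robot likes robot S robot likes robot ⇒ zero zero S S robot likes robot S robot likes robot   [Y → S S]
zero zero S S robot likes robot S robot likes robot ⇒ zero zero likes S robot likes robot S robot likes robot   [S → likes]
zero zero likes S robot likes robot S robot likes robot ⇒ zero zero likes likes robot likes robot S robot likes robot   [S → likes]
zero zero likes likes robot likes robot S robot likes robot ⇒ zero zero likes likes robot likes robot Y robot robot likes robot   [S → Y robot]
zero zero likes likes robot likes robot Y robot robot likes robot ⇒ zero zero likes likes robot likes robot robot robot robot likes robot   [Y → robot]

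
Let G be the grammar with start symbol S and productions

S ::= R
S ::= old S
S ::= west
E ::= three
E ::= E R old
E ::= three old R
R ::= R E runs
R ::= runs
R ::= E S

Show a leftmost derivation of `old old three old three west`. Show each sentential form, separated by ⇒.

S ⇒ old S ⇒ old old S ⇒ old old R ⇒ old old E S ⇒ old old three S ⇒ old old three old S ⇒ old old three old R ⇒ old old three old E S ⇒ old old three old three S ⇒ old old three old three west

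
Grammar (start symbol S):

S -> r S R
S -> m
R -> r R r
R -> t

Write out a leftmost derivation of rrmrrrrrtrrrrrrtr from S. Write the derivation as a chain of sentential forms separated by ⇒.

S ⇒ rSR   [S -> r S R]
rSR ⇒ rrSRR   [S -> r S R]
rrSRR ⇒ rrmRR   [S -> m]
rrmRR ⇒ rrmrRrR   [R -> r R r]
rrmrRrR ⇒ rrmrrRrrR   [R -> r R r]
rrmrrRrrR ⇒ rrmrrrRrrrR   [R -> r R r]
rrmrrrRrrrR ⇒ rrmrrrrRrrrrR   [R -> r R r]
rrmrrrrRrrrrR ⇒ rrmrrrrrRrrrrrR   [R -> r R r]
rrmrrrrrRrrrrrR ⇒ rrmrrrrrtrrrrrR   [R -> t]
rrmrrrrrtrrrrrR ⇒ rrmrrrrrtrrrrrrRr   [R -> r R r]
rrmrrrrrtrrrrrrRr ⇒ rrmrrrrrtrrrrrrtr   [R -> t]

S ⇒ rSR ⇒ rrSRR ⇒ rrmRR ⇒ rrmrRrR ⇒ rrmrrRrrR ⇒ rrmrrrRrrrR ⇒ rrmrrrrRrrrrR ⇒ rrmrrrrrRrrrrrR ⇒ rrmrrrrrtrrrrrR ⇒ rrmrrrrrtrrrrrrRr ⇒ rrmrrrrrtrrrrrrtr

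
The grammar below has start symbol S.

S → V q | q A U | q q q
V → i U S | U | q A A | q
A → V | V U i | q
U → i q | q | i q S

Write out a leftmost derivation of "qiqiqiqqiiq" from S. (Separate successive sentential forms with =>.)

S=>qAU=>qVUiU=>qUUiU=>qiqUiU=>qiqiqSiU=>qiqiqVqiU=>qiqiqUqiU=>qiqiqiqqiU=>qiqiqiqqiiq

S => qAU   [S → q A U]
qAU => qVUiU   [A → V U i]
qVUiU => qUUiU   [V → U]
qUUiU => qiqUiU   [U → i q]
qiqUiU => qiqiqSiU   [U → i q S]
qiqiqSiU => qiqiqVqiU   [S → V q]
qiqiqVqiU => qiqiqUqiU   [V → U]
qiqiqUqiU => qiqiqiqqiU   [U → i q]
qiqiqiqqiU => qiqiqiqqiiq   [U → i q]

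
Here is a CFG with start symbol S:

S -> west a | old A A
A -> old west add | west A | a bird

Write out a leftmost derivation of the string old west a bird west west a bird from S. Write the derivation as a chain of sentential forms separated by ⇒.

S ⇒ old A A   [S -> old A A]
old A A ⇒ old west A A   [A -> west A]
old west A A ⇒ old west a bird A   [A -> a bird]
old west a bird A ⇒ old west a bird west A   [A -> west A]
old west a bird west A ⇒ old west a bird west west A   [A -> west A]
old west a bird west west A ⇒ old west a bird west west a bird   [A -> a bird]

S ⇒ old A A ⇒ old west A A ⇒ old west a bird A ⇒ old west a bird west A ⇒ old west a bird west west A ⇒ old west a bird west west a bird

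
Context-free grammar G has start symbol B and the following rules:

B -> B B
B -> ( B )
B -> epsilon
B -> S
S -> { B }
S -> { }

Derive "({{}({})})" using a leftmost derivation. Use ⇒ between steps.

B ⇒ (B) ⇒ (S) ⇒ ({B}) ⇒ ({BB}) ⇒ ({SB}) ⇒ ({{B}B}) ⇒ ({{}B}) ⇒ ({{}(B)}) ⇒ ({{}(S)}) ⇒ ({{}({})})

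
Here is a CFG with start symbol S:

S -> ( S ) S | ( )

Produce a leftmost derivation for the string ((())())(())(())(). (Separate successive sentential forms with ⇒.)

S⇒(S)S⇒((S)S)S⇒((())S)S⇒((())())S⇒((())())(S)S⇒((())())(())S⇒((())())(())(S)S⇒((())())(())(())S⇒((())())(())(())()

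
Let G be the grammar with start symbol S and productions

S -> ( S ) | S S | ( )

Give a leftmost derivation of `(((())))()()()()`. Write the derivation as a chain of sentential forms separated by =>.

S => SS => SSS => SSSS => SSSSS => (S)SSSS => ((S))SSSS => (((S)))SSSS => (((())))SSSS => (((())))()SSS => (((())))()()SS => (((())))()()()S => (((())))()()()()

S => SS   [S -> S S]
SS => SSS   [S -> S S]
SSS => SSSS   [S -> S S]
SSSS => SSSSS   [S -> S S]
SSSSS => (S)SSSS   [S -> ( S )]
(S)SSSS => ((S))SSSS   [S -> ( S )]
((S))SSSS => (((S)))SSSS   [S -> ( S )]
(((S)))SSSS => (((())))SSSS   [S -> ( )]
(((())))SSSS => (((())))()SSS   [S -> ( )]
(((())))()SSS => (((())))()()SS   [S -> ( )]
(((())))()()SS => (((())))()()()S   [S -> ( )]
(((())))()()()S => (((())))()()()()   [S -> ( )]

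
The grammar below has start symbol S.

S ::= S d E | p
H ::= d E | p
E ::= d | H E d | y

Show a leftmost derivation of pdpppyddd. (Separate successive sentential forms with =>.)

S => SdE => pdE => pdHEd => pdpEd => pdpHEdd => pdppEdd => pdppHEddd => pdpppEddd => pdpppyddd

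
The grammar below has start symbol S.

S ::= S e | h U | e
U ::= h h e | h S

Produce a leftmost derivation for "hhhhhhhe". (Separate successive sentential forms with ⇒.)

S⇒hU⇒hhS⇒hhhU⇒hhhhS⇒hhhhhU⇒hhhhhhhe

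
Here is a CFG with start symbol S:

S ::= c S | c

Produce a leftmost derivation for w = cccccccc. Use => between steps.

S => cS => ccS => cccS => ccccS => cccccS => ccccccS => cccccccS => cccccccc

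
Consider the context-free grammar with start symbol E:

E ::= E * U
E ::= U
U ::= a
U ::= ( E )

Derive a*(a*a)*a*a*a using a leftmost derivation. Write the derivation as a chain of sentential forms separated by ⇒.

E ⇒ E*U ⇒ E*U*U ⇒ E*U*U*U ⇒ E*U*U*U*U ⇒ U*U*U*U*U ⇒ a*U*U*U*U ⇒ a*(E)*U*U*U ⇒ a*(E*U)*U*U*U ⇒ a*(U*U)*U*U*U ⇒ a*(a*U)*U*U*U ⇒ a*(a*a)*U*U*U ⇒ a*(a*a)*a*U*U ⇒ a*(a*a)*a*a*U ⇒ a*(a*a)*a*a*a

E ⇒ E*U   [E ::= E * U]
E*U ⇒ E*U*U   [E ::= E * U]
E*U*U ⇒ E*U*U*U   [E ::= E * U]
E*U*U*U ⇒ E*U*U*U*U   [E ::= E * U]
E*U*U*U*U ⇒ U*U*U*U*U   [E ::= U]
U*U*U*U*U ⇒ a*U*U*U*U   [U ::= a]
a*U*U*U*U ⇒ a*(E)*U*U*U   [U ::= ( E )]
a*(E)*U*U*U ⇒ a*(E*U)*U*U*U   [E ::= E * U]
a*(E*U)*U*U*U ⇒ a*(U*U)*U*U*U   [E ::= U]
a*(U*U)*U*U*U ⇒ a*(a*U)*U*U*U   [U ::= a]
a*(a*U)*U*U*U ⇒ a*(a*a)*U*U*U   [U ::= a]
a*(a*a)*U*U*U ⇒ a*(a*a)*a*U*U   [U ::= a]
a*(a*a)*a*U*U ⇒ a*(a*a)*a*a*U   [U ::= a]
a*(a*a)*a*a*U ⇒ a*(a*a)*a*a*a   [U ::= a]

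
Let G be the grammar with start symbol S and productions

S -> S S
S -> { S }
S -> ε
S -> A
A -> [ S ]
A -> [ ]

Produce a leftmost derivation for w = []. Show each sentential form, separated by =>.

S=>SS=>SSS=>SSSS=>ASSS=>[S]SSS=>[]SSS=>[]SS=>[]S=>[]

S => SS   [S -> S S]
SS => SSS   [S -> S S]
SSS => SSSS   [S -> S S]
SSSS => ASSS   [S -> A]
ASSS => [S]SSS   [A -> [ S ]]
[S]SSS => []SSS   [S -> ε]
[]SSS => []SS   [S -> ε]
[]SS => []S   [S -> ε]
[]S => []   [S -> ε]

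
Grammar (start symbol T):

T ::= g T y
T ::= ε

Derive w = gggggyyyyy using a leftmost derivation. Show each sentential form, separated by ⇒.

T ⇒ gTy ⇒ ggTyy ⇒ gggTyyy ⇒ ggggTyyyy ⇒ gggggTyyyyy ⇒ gggggyyyyy

T ⇒ gTy   [T ::= g T y]
gTy ⇒ ggTyy   [T ::= g T y]
ggTyy ⇒ gggTyyy   [T ::= g T y]
gggTyyy ⇒ ggggTyyyy   [T ::= g T y]
ggggTyyyy ⇒ gggggTyyyyy   [T ::= g T y]
gggggTyyyyy ⇒ gggggyyyyy   [T ::= ε]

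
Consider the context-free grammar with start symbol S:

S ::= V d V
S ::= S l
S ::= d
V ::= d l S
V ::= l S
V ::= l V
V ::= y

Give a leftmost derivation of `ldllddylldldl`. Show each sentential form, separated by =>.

S => VdV   [S ::= V d V]
VdV => lVdV   [V ::= l V]
lVdV => ldlSdV   [V ::= d l S]
ldlSdV => ldlSldV   [S ::= S l]
ldlSldV => ldlSlldV   [S ::= S l]
ldlSlldV => ldlVdVlldV   [S ::= V d V]
ldlVdVlldV => ldllSdVlldV   [V ::= l S]
ldllSdVlldV => ldllddVlldV   [S ::= d]
ldllddVlldV => ldllddylldV   [V ::= y]
ldllddylldV => ldllddylldlS   [V ::= l S]
ldllddylldlS => ldllddylldlSl   [S ::= S l]
ldllddylldlSl => ldllddylldldl   [S ::= d]

S => VdV => lVdV => ldlSdV => ldlSldV => ldlSlldV => ldlVdVlldV => ldllSdVlldV => ldllddVlldV => ldllddylldV => ldllddylldlS => ldllddylldlSl => ldllddylldldl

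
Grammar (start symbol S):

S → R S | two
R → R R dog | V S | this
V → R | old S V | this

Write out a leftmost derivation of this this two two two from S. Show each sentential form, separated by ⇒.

S ⇒ R S ⇒ V S S ⇒ R S S ⇒ V S S S ⇒ this S S S ⇒ this R S S S ⇒ this this S S S ⇒ this this two S S ⇒ this this two two S ⇒ this this two two two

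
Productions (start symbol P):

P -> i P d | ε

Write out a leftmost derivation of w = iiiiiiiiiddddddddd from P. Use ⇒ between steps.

P ⇒ iPd ⇒ iiPdd ⇒ iiiPddd ⇒ iiiiPdddd ⇒ iiiiiPddddd ⇒ iiiiiiPdddddd ⇒ iiiiiiiPddddddd ⇒ iiiiiiiiPdddddddd ⇒ iiiiiiiiiPddddddddd ⇒ iiiiiiiiiddddddddd

P ⇒ iPd   [P -> i P d]
iPd ⇒ iiPdd   [P -> i P d]
iiPdd ⇒ iiiPddd   [P -> i P d]
iiiPddd ⇒ iiiiPdddd   [P -> i P d]
iiiiPdddd ⇒ iiiiiPddddd   [P -> i P d]
iiiiiPddddd ⇒ iiiiiiPdddddd   [P -> i P d]
iiiiiiPdddddd ⇒ iiiiiiiPddddddd   [P -> i P d]
iiiiiiiPddddddd ⇒ iiiiiiiiPdddddddd   [P -> i P d]
iiiiiiiiPdddddddd ⇒ iiiiiiiiiPddddddddd   [P -> i P d]
iiiiiiiiiPddddddddd ⇒ iiiiiiiiiddddddddd   [P -> ε]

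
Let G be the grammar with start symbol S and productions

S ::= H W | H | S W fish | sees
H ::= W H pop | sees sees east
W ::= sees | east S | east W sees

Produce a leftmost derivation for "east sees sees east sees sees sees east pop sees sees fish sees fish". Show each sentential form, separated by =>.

S => S W fish => S W fish W fish => H W W fish W fish => W H pop W W fish W fish => east S H pop W W fish W fish => east H W H pop W W fish W fish => east sees sees east W H pop W W fish W fish => east sees sees east sees H pop W W fish W fish => east sees sees east sees sees sees east pop W W fish W fish => east sees sees east sees sees sees east pop sees W fish W fish => east sees sees east sees sees sees east pop sees sees fish W fish => east sees sees east sees sees sees east pop sees sees fish sees fish

S => S W fish   [S ::= S W fish]
S W fish => S W fish W fish   [S ::= S W fish]
S W fish W fish => H W W fish W fish   [S ::= H W]
H W W fish W fish => W H pop W W fish W fish   [H ::= W H pop]
W H pop W W fish W fish => east S H pop W W fish W fish   [W ::= east S]
east S H pop W W fish W fish => east H W H pop W W fish W fish   [S ::= H W]
east H W H pop W W fish W fish => east sees sees east W H pop W W fish W fish   [H ::= sees sees east]
east sees sees east W H pop W W fish W fish => east sees sees east sees H pop W W fish W fish   [W ::= sees]
east sees sees east sees H pop W W fish W fish => east sees sees east sees sees sees east pop W W fish W fish   [H ::= sees sees east]
east sees sees east sees sees sees east pop W W fish W fish => east sees sees east sees sees sees east pop sees W fish W fish   [W ::= sees]
east sees sees east sees sees sees east pop sees W fish W fish => east sees sees east sees sees sees east pop sees sees fish W fish   [W ::= sees]
east sees sees east sees sees sees east pop sees sees fish W fish => east sees sees east sees sees sees east pop sees sees fish sees fish   [W ::= sees]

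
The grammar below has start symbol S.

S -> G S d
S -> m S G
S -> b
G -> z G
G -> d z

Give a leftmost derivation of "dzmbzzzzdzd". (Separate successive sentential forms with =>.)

S=>GSd=>dzSd=>dzmSGd=>dzmbGd=>dzmbzGd=>dzmbzzGd=>dzmbzzzGd=>dzmbzzzzGd=>dzmbzzzzdzd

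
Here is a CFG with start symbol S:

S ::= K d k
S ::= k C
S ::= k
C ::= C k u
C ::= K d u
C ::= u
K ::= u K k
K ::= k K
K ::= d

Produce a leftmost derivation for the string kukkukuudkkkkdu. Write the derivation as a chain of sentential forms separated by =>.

S => kC   [S ::= k C]
kC => kKdu   [C ::= K d u]
kKdu => kuKkdu   [K ::= u K k]
kuKkdu => kukKkdu   [K ::= k K]
kukKkdu => kukkKkdu   [K ::= k K]
kukkKkdu => kukkuKkkdu   [K ::= u K k]
kukkuKkkdu => kukkukKkkdu   [K ::= k K]
kukkukKkkdu => kukkukuKkkkdu   [K ::= u K k]
kukkukuKkkkdu => kukkukuuKkkkkdu   [K ::= u K k]
kukkukuuKkkkkdu => kukkukuudkkkkdu   [K ::= d]

S => kC => kKdu => kuKkdu => kukKkdu => kukkKkdu => kukkuKkkdu => kukkukKkkdu => kukkukuKkkkdu => kukkukuuKkkkkdu => kukkukuudkkkkdu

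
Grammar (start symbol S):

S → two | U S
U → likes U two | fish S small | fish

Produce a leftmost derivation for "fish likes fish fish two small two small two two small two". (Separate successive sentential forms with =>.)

S => U S => fish S small S => fish U S small S => fish likes U two S small S => fish likes fish S small two S small S => fish likes fish U S small two S small S => fish likes fish fish S small S small two S small S => fish likes fish fish two small S small two S small S => fish likes fish fish two small two small two S small S => fish likes fish fish two small two small two two small S => fish likes fish fish two small two small two two small two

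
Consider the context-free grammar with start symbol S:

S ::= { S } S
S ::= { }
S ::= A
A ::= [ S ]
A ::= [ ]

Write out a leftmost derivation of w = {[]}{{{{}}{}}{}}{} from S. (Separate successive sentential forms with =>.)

S => {S}S => {A}S => {[]}S => {[]}{S}S => {[]}{{S}S}S => {[]}{{{S}S}S}S => {[]}{{{{}}S}S}S => {[]}{{{{}}{}}S}S => {[]}{{{{}}{}}{}}S => {[]}{{{{}}{}}{}}{}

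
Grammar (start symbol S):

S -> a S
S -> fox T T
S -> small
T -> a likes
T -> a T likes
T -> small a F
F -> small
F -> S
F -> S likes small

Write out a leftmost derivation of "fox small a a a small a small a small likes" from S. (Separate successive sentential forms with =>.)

S => fox T T   [S -> fox T T]
fox T T => fox small a F T   [T -> small a F]
fox small a F T => fox small a S T   [F -> S]
fox small a S T => fox small a a S T   [S -> a S]
fox small a a S T => fox small a a a S T   [S -> a S]
fox small a a a S T => fox small a a a small T   [S -> small]
fox small a a a small T => fox small a a a small a T likes   [T -> a T likes]
fox small a a a small a T likes => fox small a a a small a small a F likes   [T -> small a F]
fox small a a a small a small a F likes => fox small a a a small a small a S likes   [F -> S]
fox small a a a small a small a S likes => fox small a a a small a small a small likes   [S -> small]

S => fox T T => fox small a F T => fox small a S T => fox small a a S T => fox small a a a S T => fox small a a a small T => fox small a a a small a T likes => fox small a a a small a small a F likes => fox small a a a small a small a S likes => fox small a a a small a small a small likes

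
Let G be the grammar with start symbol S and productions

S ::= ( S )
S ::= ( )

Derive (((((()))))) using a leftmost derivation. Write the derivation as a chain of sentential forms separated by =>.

S => (S)   [S ::= ( S )]
(S) => ((S))   [S ::= ( S )]
((S)) => (((S)))   [S ::= ( S )]
(((S))) => ((((S))))   [S ::= ( S )]
((((S)))) => (((((S)))))   [S ::= ( S )]
(((((S))))) => (((((())))))   [S ::= ( )]

S => (S) => ((S)) => (((S))) => ((((S)))) => (((((S))))) => (((((())))))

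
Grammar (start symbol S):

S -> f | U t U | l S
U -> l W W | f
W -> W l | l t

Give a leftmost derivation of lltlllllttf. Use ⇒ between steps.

S⇒UtU⇒lWWtU⇒lWlWtU⇒lWllWtU⇒lWlllWtU⇒lWllllWtU⇒lltllllWtU⇒lltlllllttU⇒lltlllllttf

S ⇒ UtU   [S -> U t U]
UtU ⇒ lWWtU   [U -> l W W]
lWWtU ⇒ lWlWtU   [W -> W l]
lWlWtU ⇒ lWllWtU   [W -> W l]
lWllWtU ⇒ lWlllWtU   [W -> W l]
lWlllWtU ⇒ lWllllWtU   [W -> W l]
lWllllWtU ⇒ lltllllWtU   [W -> l t]
lltllllWtU ⇒ lltlllllttU   [W -> l t]
lltlllllttU ⇒ lltlllllttf   [U -> f]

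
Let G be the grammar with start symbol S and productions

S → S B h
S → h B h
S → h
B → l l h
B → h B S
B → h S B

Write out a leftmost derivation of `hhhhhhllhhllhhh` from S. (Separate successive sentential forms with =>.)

S => hBh   [S → h B h]
hBh => hhBSh   [B → h B S]
hhBSh => hhhSBSh   [B → h S B]
hhhSBSh => hhhhBhBSh   [S → h B h]
hhhhBhBSh => hhhhhSBhBSh   [B → h S B]
hhhhhSBhBSh => hhhhhhBhBSh   [S → h]
hhhhhhBhBSh => hhhhhhllhhBSh   [B → l l h]
hhhhhhllhhBSh => hhhhhhllhhllhSh   [B → l l h]
hhhhhhllhhllhSh => hhhhhhllhhllhhh   [S → h]

S => hBh => hhBSh => hhhSBSh => hhhhBhBSh => hhhhhSBhBSh => hhhhhhBhBSh => hhhhhhllhhBSh => hhhhhhllhhllhSh => hhhhhhllhhllhhh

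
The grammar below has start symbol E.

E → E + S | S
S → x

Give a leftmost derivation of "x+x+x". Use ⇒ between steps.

E ⇒ E+S ⇒ E+S+S ⇒ S+S+S ⇒ x+S+S ⇒ x+x+S ⇒ x+x+x

E ⇒ E+S   [E → E + S]
E+S ⇒ E+S+S   [E → E + S]
E+S+S ⇒ S+S+S   [E → S]
S+S+S ⇒ x+S+S   [S → x]
x+S+S ⇒ x+x+S   [S → x]
x+x+S ⇒ x+x+x   [S → x]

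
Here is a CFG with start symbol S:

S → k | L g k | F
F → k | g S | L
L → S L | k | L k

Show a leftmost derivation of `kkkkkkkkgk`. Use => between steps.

S => Lgk => SLgk => kLgk => kLkgk => kSLkgk => kkLkgk => kkLkkgk => kkSLkkgk => kkFLkkgk => kkkLkkgk => kkkLkkkgk => kkkLkkkkgk => kkkkkkkkgk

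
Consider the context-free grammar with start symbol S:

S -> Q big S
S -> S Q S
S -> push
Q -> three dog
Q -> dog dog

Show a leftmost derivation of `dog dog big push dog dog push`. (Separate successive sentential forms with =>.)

S => S Q S   [S -> S Q S]
S Q S => Q big S Q S   [S -> Q big S]
Q big S Q S => dog dog big S Q S   [Q -> dog dog]
dog dog big S Q S => dog dog big push Q S   [S -> push]
dog dog big push Q S => dog dog big push dog dog S   [Q -> dog dog]
dog dog big push dog dog S => dog dog big push dog dog push   [S -> push]

S => S Q S => Q big S Q S => dog dog big S Q S => dog dog big push Q S => dog dog big push dog dog S => dog dog big push dog dog push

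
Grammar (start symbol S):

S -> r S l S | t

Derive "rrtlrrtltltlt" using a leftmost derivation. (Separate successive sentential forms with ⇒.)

S ⇒ rSlS ⇒ rrSlSlS ⇒ rrtlSlS ⇒ rrtlrSlSlS ⇒ rrtlrrSlSlSlS ⇒ rrtlrrtlSlSlS ⇒ rrtlrrtltlSlS ⇒ rrtlrrtltltlS ⇒ rrtlrrtltltlt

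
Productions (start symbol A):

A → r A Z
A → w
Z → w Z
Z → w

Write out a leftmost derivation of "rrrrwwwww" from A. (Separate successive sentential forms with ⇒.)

A ⇒ rAZ ⇒ rrAZZ ⇒ rrrAZZZ ⇒ rrrrAZZZZ ⇒ rrrrwZZZZ ⇒ rrrrwwZZZ ⇒ rrrrwwwZZ ⇒ rrrrwwwwZ ⇒ rrrrwwwww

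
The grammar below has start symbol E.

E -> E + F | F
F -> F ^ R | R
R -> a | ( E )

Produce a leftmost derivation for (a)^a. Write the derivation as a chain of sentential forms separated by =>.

E => F => F^R => R^R => (E)^R => (F)^R => (R)^R => (a)^R => (a)^a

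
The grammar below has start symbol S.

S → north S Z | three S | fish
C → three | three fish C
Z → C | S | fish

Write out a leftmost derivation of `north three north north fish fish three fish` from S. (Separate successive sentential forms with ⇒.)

S ⇒ north S Z ⇒ north three S Z ⇒ north three north S Z Z ⇒ north three north north S Z Z Z ⇒ north three north north fish Z Z Z ⇒ north three north north fish fish Z Z ⇒ north three north north fish fish C Z ⇒ north three north north fish fish three Z ⇒ north three north north fish fish three fish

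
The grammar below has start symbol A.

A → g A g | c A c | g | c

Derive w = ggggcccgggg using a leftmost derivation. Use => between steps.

A => gAg => ggAgg => gggAggg => ggggAgggg => ggggcAcgggg => ggggcccgggg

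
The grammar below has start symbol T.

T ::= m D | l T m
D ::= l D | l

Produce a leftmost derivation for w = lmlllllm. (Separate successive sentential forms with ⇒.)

T ⇒ lTm   [T ::= l T m]
lTm ⇒ lmDm   [T ::= m D]
lmDm ⇒ lmlDm   [D ::= l D]
lmlDm ⇒ lmllDm   [D ::= l D]
lmllDm ⇒ lmlllDm   [D ::= l D]
lmlllDm ⇒ lmllllDm   [D ::= l D]
lmllllDm ⇒ lmlllllm   [D ::= l]

T ⇒ lTm ⇒ lmDm ⇒ lmlDm ⇒ lmllDm ⇒ lmlllDm ⇒ lmllllDm ⇒ lmlllllm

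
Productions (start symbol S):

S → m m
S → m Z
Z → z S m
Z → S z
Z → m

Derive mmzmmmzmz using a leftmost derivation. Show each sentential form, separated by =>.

S => mZ   [S → m Z]
mZ => mSz   [Z → S z]
mSz => mmZz   [S → m Z]
mmZz => mmzSmz   [Z → z S m]
mmzSmz => mmzmZmz   [S → m Z]
mmzmZmz => mmzmSzmz   [Z → S z]
mmzmSzmz => mmzmmmzmz   [S → m m]

S=>mZ=>mSz=>mmZz=>mmzSmz=>mmzmZmz=>mmzmSzmz=>mmzmmmzmz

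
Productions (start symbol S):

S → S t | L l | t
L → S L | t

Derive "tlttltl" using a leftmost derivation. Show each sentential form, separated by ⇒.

S⇒Ll⇒SLl⇒LlLl⇒SLlLl⇒StLlLl⇒LltLlLl⇒tltLlLl⇒tlttlLl⇒tlttltl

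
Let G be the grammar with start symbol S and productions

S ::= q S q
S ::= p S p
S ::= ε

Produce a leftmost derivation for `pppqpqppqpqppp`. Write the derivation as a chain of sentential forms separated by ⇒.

S ⇒ pSp   [S ::= p S p]
pSp ⇒ ppSpp   [S ::= p S p]
ppSpp ⇒ pppSppp   [S ::= p S p]
pppSppp ⇒ pppqSqppp   [S ::= q S q]
pppqSqppp ⇒ pppqpSpqppp   [S ::= p S p]
pppqpSpqppp ⇒ pppqpqSqpqppp   [S ::= q S q]
pppqpqSqpqppp ⇒ pppqpqpSpqpqppp   [S ::= p S p]
pppqpqpSpqpqppp ⇒ pppqpqppqpqppp   [S ::= ε]

S ⇒ pSp ⇒ ppSpp ⇒ pppSppp ⇒ pppqSqppp ⇒ pppqpSpqppp ⇒ pppqpqSqpqppp ⇒ pppqpqpSpqpqppp ⇒ pppqpqppqpqppp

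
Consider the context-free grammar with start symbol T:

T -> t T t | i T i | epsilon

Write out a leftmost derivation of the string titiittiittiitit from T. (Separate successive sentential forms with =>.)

T=>tTt=>tiTit=>titTtit=>titiTitit=>titiiTiitit=>titiitTtiitit=>titiittTttiitit=>titiittiTittiitit=>titiittiittiitit

T => tTt   [T -> t T t]
tTt => tiTit   [T -> i T i]
tiTit => titTtit   [T -> t T t]
titTtit => titiTitit   [T -> i T i]
titiTitit => titiiTiitit   [T -> i T i]
titiiTiitit => titiitTtiitit   [T -> t T t]
titiitTtiitit => titiittTttiitit   [T -> t T t]
titiittTttiitit => titiittiTittiitit   [T -> i T i]
titiittiTittiitit => titiittiittiitit   [T -> epsilon]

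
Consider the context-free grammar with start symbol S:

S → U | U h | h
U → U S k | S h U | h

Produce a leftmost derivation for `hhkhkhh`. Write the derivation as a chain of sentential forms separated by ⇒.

S ⇒ U   [S → U]
U ⇒ ShU   [U → S h U]
ShU ⇒ UhU   [S → U]
UhU ⇒ USkhU   [U → U S k]
USkhU ⇒ USkSkhU   [U → U S k]
USkSkhU ⇒ hSkSkhU   [U → h]
hSkSkhU ⇒ hhkSkhU   [S → h]
hhkSkhU ⇒ hhkhkhU   [S → h]
hhkhkhU ⇒ hhkhkhh   [U → h]

S ⇒ U ⇒ ShU ⇒ UhU ⇒ USkhU ⇒ USkSkhU ⇒ hSkSkhU ⇒ hhkSkhU ⇒ hhkhkhU ⇒ hhkhkhh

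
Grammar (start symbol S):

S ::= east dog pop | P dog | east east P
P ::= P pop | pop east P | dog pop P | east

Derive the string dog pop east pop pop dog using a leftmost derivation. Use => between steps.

S => P dog   [S ::= P dog]
P dog => P pop dog   [P ::= P pop]
P pop dog => P pop pop dog   [P ::= P pop]
P pop pop dog => dog pop P pop pop dog   [P ::= dog pop P]
dog pop P pop pop dog => dog pop east pop pop dog   [P ::= east]

S => P dog => P pop dog => P pop pop dog => dog pop P pop pop dog => dog pop east pop pop dog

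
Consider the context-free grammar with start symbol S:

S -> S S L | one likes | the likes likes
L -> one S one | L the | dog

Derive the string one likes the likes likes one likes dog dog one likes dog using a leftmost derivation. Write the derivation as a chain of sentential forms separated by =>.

S => S S L => S S L S L => one likes S L S L => one likes S S L L S L => one likes the likes likes S L L S L => one likes the likes likes one likes L L S L => one likes the likes likes one likes dog L S L => one likes the likes likes one likes dog dog S L => one likes the likes likes one likes dog dog one likes L => one likes the likes likes one likes dog dog one likes dog

S => S S L   [S -> S S L]
S S L => S S L S L   [S -> S S L]
S S L S L => one likes S L S L   [S -> one likes]
one likes S L S L => one likes S S L L S L   [S -> S S L]
one likes S S L L S L => one likes the likes likes S L L S L   [S -> the likes likes]
one likes the likes likes S L L S L => one likes the likes likes one likes L L S L   [S -> one likes]
one likes the likes likes one likes L L S L => one likes the likes likes one likes dog L S L   [L -> dog]
one likes the likes likes one likes dog L S L => one likes the likes likes one likes dog dog S L   [L -> dog]
one likes the likes likes one likes dog dog S L => one likes the likes likes one likes dog dog one likes L   [S -> one likes]
one likes the likes likes one likes dog dog one likes L => one likes the likes likes one likes dog dog one likes dog   [L -> dog]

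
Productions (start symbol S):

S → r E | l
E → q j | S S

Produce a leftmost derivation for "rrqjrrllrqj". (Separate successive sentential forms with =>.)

S => rE   [S → r E]
rE => rSS   [E → S S]
rSS => rrES   [S → r E]
rrES => rrqjS   [E → q j]
rrqjS => rrqjrE   [S → r E]
rrqjrE => rrqjrSS   [E → S S]
rrqjrSS => rrqjrrES   [S → r E]
rrqjrrES => rrqjrrSSS   [E → S S]
rrqjrrSSS => rrqjrrlSS   [S → l]
rrqjrrlSS => rrqjrrllS   [S → l]
rrqjrrllS => rrqjrrllrE   [S → r E]
rrqjrrllrE => rrqjrrllrqj   [E → q j]

S => rE => rSS => rrES => rrqjS => rrqjrE => rrqjrSS => rrqjrrES => rrqjrrSSS => rrqjrrlSS => rrqjrrllS => rrqjrrllrE => rrqjrrllrqj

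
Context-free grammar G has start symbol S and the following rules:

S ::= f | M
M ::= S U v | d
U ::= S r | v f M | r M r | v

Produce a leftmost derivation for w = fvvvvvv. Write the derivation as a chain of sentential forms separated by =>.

S=>M=>SUv=>MUv=>SUvUv=>MUvUv=>SUvUvUv=>fUvUvUv=>fvvUvUv=>fvvvvUv=>fvvvvvv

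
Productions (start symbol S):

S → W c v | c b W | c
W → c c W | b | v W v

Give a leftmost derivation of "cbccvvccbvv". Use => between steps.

S => cbW => cbccW => cbccvWv => cbccvvWvv => cbccvvccWvv => cbccvvccbvv

S => cbW   [S → c b W]
cbW => cbccW   [W → c c W]
cbccW => cbccvWv   [W → v W v]
cbccvWv => cbccvvWvv   [W → v W v]
cbccvvWvv => cbccvvccWvv   [W → c c W]
cbccvvccWvv => cbccvvccbvv   [W → b]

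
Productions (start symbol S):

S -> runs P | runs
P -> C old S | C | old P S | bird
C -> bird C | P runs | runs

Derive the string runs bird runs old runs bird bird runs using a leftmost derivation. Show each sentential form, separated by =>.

S => runs P => runs C old S => runs bird C old S => runs bird runs old S => runs bird runs old runs P => runs bird runs old runs C => runs bird runs old runs bird C => runs bird runs old runs bird bird C => runs bird runs old runs bird bird runs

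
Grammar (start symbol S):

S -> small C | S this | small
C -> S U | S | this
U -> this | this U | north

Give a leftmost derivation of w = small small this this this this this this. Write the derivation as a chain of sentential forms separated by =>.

S => small C => small S U => small S this U => small S this this U => small S this this this U => small S this this this this U => small small this this this this U => small small this this this this this U => small small this this this this this this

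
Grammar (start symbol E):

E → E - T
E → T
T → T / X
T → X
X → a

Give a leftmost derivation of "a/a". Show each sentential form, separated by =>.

E => T   [E → T]
T => T/X   [T → T / X]
T/X => X/X   [T → X]
X/X => a/X   [X → a]
a/X => a/a   [X → a]

E=>T=>T/X=>X/X=>a/X=>a/a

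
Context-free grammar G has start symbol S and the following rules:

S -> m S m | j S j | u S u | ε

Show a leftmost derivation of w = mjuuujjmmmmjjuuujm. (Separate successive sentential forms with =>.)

S => mSm   [S -> m S m]
mSm => mjSjm   [S -> j S j]
mjSjm => mjuSujm   [S -> u S u]
mjuSujm => mjuuSuujm   [S -> u S u]
mjuuSuujm => mjuuuSuuujm   [S -> u S u]
mjuuuSuuujm => mjuuujSjuuujm   [S -> j S j]
mjuuujSjuuujm => mjuuujjSjjuuujm   [S -> j S j]
mjuuujjSjjuuujm => mjuuujjmSmjjuuujm   [S -> m S m]
mjuuujjmSmjjuuujm => mjuuujjmmSmmjjuuujm   [S -> m S m]
mjuuujjmmSmmjjuuujm => mjuuujjmmmmjjuuujm   [S -> ε]

S => mSm => mjSjm => mjuSujm => mjuuSuujm => mjuuuSuuujm => mjuuujSjuuujm => mjuuujjSjjuuujm => mjuuujjmSmjjuuujm => mjuuujjmmSmmjjuuujm => mjuuujjmmmmjjuuujm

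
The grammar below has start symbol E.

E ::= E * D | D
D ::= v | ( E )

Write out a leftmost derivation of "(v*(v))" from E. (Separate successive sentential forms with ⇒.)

E ⇒ D ⇒ (E) ⇒ (E*D) ⇒ (D*D) ⇒ (v*D) ⇒ (v*(E)) ⇒ (v*(D)) ⇒ (v*(v))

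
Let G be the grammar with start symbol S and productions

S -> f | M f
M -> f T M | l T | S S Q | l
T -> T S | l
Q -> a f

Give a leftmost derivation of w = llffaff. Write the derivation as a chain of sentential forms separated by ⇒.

S ⇒ Mf   [S -> M f]
Mf ⇒ SSQf   [M -> S S Q]
SSQf ⇒ MfSQf   [S -> M f]
MfSQf ⇒ lTfSQf   [M -> l T]
lTfSQf ⇒ llfSQf   [T -> l]
llfSQf ⇒ llffQf   [S -> f]
llffQf ⇒ llffaff   [Q -> a f]

S ⇒ Mf ⇒ SSQf ⇒ MfSQf ⇒ lTfSQf ⇒ llfSQf ⇒ llffQf ⇒ llffaff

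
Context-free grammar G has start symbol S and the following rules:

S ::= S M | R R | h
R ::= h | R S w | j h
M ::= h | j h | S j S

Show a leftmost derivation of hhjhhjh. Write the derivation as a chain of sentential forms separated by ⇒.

S ⇒ SM ⇒ RRM ⇒ hRM ⇒ hhM ⇒ hhSjS ⇒ hhRRjS ⇒ hhjhRjS ⇒ hhjhhjS ⇒ hhjhhjh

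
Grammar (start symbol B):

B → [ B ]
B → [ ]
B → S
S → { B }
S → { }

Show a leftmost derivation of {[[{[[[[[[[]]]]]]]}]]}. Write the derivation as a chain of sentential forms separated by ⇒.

B ⇒ S ⇒ {B} ⇒ {[B]} ⇒ {[[B]]} ⇒ {[[S]]} ⇒ {[[{B}]]} ⇒ {[[{[B]}]]} ⇒ {[[{[[B]]}]]} ⇒ {[[{[[[B]]]}]]} ⇒ {[[{[[[[B]]]]}]]} ⇒ {[[{[[[[[B]]]]]}]]} ⇒ {[[{[[[[[[B]]]]]]}]]} ⇒ {[[{[[[[[[[]]]]]]]}]]}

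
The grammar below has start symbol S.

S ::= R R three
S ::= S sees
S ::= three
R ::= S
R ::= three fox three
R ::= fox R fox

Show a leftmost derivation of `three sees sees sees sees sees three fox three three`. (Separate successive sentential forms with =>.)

S => R R three => S R three => S sees R three => S sees sees R three => S sees sees sees R three => S sees sees sees sees R three => S sees sees sees sees sees R three => three sees sees sees sees sees R three => three sees sees sees sees sees three fox three three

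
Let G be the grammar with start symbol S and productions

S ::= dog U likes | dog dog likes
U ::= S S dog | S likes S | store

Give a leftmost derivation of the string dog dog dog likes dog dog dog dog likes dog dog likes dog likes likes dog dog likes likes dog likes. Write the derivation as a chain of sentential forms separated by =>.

S => dog U likes   [S ::= dog U likes]
dog U likes => dog S S dog likes   [U ::= S S dog]
dog S S dog likes => dog dog dog likes S dog likes   [S ::= dog dog likes]
dog dog dog likes S dog likes => dog dog dog likes dog U likes dog likes   [S ::= dog U likes]
dog dog dog likes dog U likes dog likes => dog dog dog likes dog S likes S likes dog likes   [U ::= S likes S]
dog dog dog likes dog S likes S likes dog likes => dog dog dog likes dog dog U likes likes S likes dog likes   [S ::= dog U likes]
dog dog dog likes dog dog U likes likes S likes dog likes => dog dog dog likes dog dog S S dog likes likes S likes dog likes   [U ::= S S dog]
dog dog dog likes dog dog S S dog likes likes S likes dog likes => dog dog dog likes dog dog dog dog likes S dog likes likes S likes dog likes   [S ::= dog dog likes]
dog dog dog likes dog dog dog dog likes S dog likes likes S likes dog likes => dog dog dog likes dog dog dog dog likes dog dog likes dog likes likes S likes dog likes   [S ::= dog dog likes]
dog dog dog likes dog dog dog dog likes dog dog likes dog likes likes S likes dog likes => dog dog dog likes dog dog dog dog likes dog dog likes dog likes likes dog dog likes likes dog likes   [S ::= dog dog likes]

S => dog U likes => dog S S dog likes => dog dog dog likes S dog likes => dog dog dog likes dog U likes dog likes => dog dog dog likes dog S likes S likes dog likes => dog dog dog likes dog dog U likes likes S likes dog likes => dog dog dog likes dog dog S S dog likes likes S likes dog likes => dog dog dog likes dog dog dog dog likes S dog likes likes S likes dog likes => dog dog dog likes dog dog dog dog likes dog dog likes dog likes likes S likes dog likes => dog dog dog likes dog dog dog dog likes dog dog likes dog likes likes dog dog likes likes dog likes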